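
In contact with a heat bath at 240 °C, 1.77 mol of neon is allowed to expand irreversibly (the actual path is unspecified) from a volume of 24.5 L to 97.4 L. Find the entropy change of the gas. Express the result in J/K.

Entropy is a state function, so ΔS_gas depends only on the end states.
For an isothermal ideal gas ΔS_gas = nR ln(V₂/V₁) = 1.77 × 8.314 × ln(97.4/24.5) = 20.3 J/K.

ΔS_gas = 20.3 J/K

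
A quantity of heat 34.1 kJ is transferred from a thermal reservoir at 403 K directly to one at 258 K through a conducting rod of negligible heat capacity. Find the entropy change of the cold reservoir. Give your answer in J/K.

ΔS_cold = 132 J/K

The cold reservoir gains heat Q, so ΔS_cold = +Q/T_C = 34100/258 = 132 J/K.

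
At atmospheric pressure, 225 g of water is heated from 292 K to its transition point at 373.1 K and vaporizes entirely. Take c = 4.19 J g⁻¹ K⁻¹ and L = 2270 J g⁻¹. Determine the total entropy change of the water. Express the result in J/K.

Warming step: ΔS₁ = m c ln(T_tr/T_i) = 225 × 4.19 × ln(373.1/292) = 231.1 J/K.
Phase change: ΔS₂ = +mL/T_tr = 225 × 2270 / 373.1 = 1369 J/K.
ΔS_total = (231.1) + (1369) = 1600 J/K.

ΔS = 1600 J/K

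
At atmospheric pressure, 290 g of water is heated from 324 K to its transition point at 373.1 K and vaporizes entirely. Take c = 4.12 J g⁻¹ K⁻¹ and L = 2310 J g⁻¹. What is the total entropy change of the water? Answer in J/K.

ΔS = 1960 J/K

Warming step: ΔS₁ = m c ln(T_tr/T_i) = 290 × 4.12 × ln(373.1/324) = 168.6 J/K.
Phase change: ΔS₂ = +mL/T_tr = 290 × 2310 / 373.1 = 1795 J/K.
ΔS_total = (168.6) + (1795) = 1960 J/K.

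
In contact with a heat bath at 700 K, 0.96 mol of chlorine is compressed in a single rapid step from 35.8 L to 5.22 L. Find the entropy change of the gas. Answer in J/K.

Entropy is a state function, so ΔS_gas depends only on the end states.
For an isothermal ideal gas ΔS_gas = nR ln(V₂/V₁) = 0.96 × 8.314 × ln(5.22/35.8) = -15.4 J/K.

ΔS_gas = -15.4 J/K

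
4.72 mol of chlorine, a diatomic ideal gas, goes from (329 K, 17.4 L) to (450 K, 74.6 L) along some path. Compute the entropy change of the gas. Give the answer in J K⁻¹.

ΔS = 87.8 J/K

Entropy is a state function: ΔS = nC_V ln(T₂/T₁) + nR ln(V₂/V₁), with C_V = 5R/2 = 20.79 J mol⁻¹ K⁻¹ for a diatomic ideal gas.
ΔS = 4.72 × [20.79 × ln(450/329) + 8.314 × ln(74.6/17.4)] = 87.8 J/K.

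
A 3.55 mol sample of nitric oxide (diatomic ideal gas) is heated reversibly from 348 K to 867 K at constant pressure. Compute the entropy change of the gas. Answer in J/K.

ΔS = 94.3 J/K

At constant pressure, ΔS = nC_p ln(T₂/T₁) with C_p = 7R/2 = 29.1 J mol⁻¹ K⁻¹.
ΔS = 3.55 × 29.1 × ln(867/348) = 94.3 J/K.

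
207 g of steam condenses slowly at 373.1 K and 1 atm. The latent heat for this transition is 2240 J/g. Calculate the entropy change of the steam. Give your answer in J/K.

Heat released by the substance: Q = −mL = −207 × 2240 = −463680 J.
At constant T, ΔS = Q_rev/T = −463680 / 373.1 = -1240 J/K.

ΔS = -1240 J/K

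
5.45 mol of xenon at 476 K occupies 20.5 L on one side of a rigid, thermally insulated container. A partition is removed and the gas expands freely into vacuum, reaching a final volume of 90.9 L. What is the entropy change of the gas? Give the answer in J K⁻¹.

ΔS_gas = 67.5 J/K

No heat is exchanged and no work is done, so the ideal-gas temperature stays constant.
Entropy is a state function; using a reversible isothermal path, ΔS_gas = nR ln(V₂/V₁) = 5.45 × 8.314 × ln(90.9/20.5) = 67.5 J/K.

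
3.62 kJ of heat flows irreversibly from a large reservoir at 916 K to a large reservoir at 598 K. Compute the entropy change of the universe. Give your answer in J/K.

ΔS_hot = −Q/T_H = −3620/916 = -3.952 J/K and ΔS_cold = +Q/T_C = 3620/598 = 6.054 J/K.
ΔS_total = -3.952 + 6.054 = 2.1 J/K, positive as the second law requires.

ΔS_total = 2.1 J/K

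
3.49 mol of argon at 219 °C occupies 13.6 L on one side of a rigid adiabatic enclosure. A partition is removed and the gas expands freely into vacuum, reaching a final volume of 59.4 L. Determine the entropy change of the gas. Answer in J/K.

ΔS_gas = 42.8 J/K

For an ideal gas in free expansion Q = 0 and W = 0, so T is unchanged.
Entropy is a state function; using a reversible isothermal path, ΔS_gas = nR ln(V₂/V₁) = 3.49 × 8.314 × ln(59.4/13.6) = 42.8 J/K.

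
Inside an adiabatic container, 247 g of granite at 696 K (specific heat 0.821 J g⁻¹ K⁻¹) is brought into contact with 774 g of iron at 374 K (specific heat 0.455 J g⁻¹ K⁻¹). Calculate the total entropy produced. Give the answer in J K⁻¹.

ΔS_total = 25.9 J/K

Energy balance: T_f = (m₁c₁T₁ + m₂c₂T₂)/(m₁c₁ + m₂c₂) = 491.66 K.
ΔS₁ = m₁c₁ ln(T_f/T₁) = 202.787 × ln(491.66/696) = -70.48 J/K.
ΔS₂ = m₂c₂ ln(T_f/T₂) = 352.17 × ln(491.66/374) = 96.331 J/K.
ΔS_total = -70.48 + 96.331 = 25.9 J/K.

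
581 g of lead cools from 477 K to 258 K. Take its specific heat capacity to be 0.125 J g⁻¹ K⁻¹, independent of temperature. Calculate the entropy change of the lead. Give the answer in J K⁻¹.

ΔS = -44.6 J/K

ΔS = ∫dQ_rev/T = m c ln(T₂/T₁) = 581 × 0.125 × ln(258/477) = -44.6 J/K.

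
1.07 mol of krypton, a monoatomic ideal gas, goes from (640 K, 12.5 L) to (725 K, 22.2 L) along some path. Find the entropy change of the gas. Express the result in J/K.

ΔS = 6.77 J/K

Entropy is a state function: ΔS = nC_V ln(T₂/T₁) + nR ln(V₂/V₁), with C_V = 3R/2 = 12.47 J mol⁻¹ K⁻¹ for a monoatomic ideal gas.
ΔS = 1.07 × [12.47 × ln(725/640) + 8.314 × ln(22.2/12.5)] = 6.77 J/K.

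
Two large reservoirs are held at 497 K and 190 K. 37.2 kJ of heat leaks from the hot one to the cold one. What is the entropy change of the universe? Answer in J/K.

ΔS_hot = −Q/T_H = −37200/497 = -74.85 J/K and ΔS_cold = +Q/T_C = 37200/190 = 195.8 J/K.
ΔS_total = -74.85 + 195.8 = 121 J/K, positive as the second law requires.

ΔS_total = 121 J/K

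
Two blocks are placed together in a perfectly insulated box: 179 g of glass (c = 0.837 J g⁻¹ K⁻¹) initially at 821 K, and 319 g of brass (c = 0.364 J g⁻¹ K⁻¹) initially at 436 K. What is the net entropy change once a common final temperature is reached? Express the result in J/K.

Energy balance: T_f = (m₁c₁T₁ + m₂c₂T₂)/(m₁c₁ + m₂c₂) = 652.9 K.
ΔS₁ = m₁c₁ ln(T_f/T₁) = 149.823 × ln(652.9/821) = -34.32 J/K.
ΔS₂ = m₂c₂ ln(T_f/T₂) = 116.116 × ln(652.9/436) = 46.89 J/K.
ΔS_total = -34.32 + 46.89 = 12.6 J/K.

ΔS_total = 12.6 J/K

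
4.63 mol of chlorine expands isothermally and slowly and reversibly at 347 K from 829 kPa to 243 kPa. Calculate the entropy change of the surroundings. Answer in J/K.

For an isothermal ideal gas ΔS_gas = nR ln(P₁/P₂) = 4.63 × 8.314 × ln(829/243) = 47.2 J/K.
The process is reversible, so ΔS_surr = −ΔS_gas = -47.2 J/K and ΔS_universe = 0.

ΔS_surr = -47.2 J/K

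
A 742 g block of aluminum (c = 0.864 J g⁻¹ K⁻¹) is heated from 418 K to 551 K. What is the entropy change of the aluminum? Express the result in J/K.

ΔS = 177 J/K

ΔS = ∫dQ_rev/T = m c ln(T₂/T₁) = 742 × 0.864 × ln(551/418) = 177 J/K.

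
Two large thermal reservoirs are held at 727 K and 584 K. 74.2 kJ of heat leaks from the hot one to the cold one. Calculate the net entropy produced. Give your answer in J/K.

ΔS_total = 25 J/K

ΔS_hot = −Q/T_H = −74200/727 = -102.1 J/K and ΔS_cold = +Q/T_C = 74200/584 = 127.1 J/K.
ΔS_total = -102.1 + 127.1 = 25 J/K, positive as the second law requires.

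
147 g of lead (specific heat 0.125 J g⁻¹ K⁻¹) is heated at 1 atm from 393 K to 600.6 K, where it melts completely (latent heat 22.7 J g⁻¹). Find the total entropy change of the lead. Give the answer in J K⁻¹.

Warming step: ΔS₁ = m c ln(T_tr/T_i) = 147 × 0.125 × ln(600.6/393) = 7.793 J/K.
Phase change: ΔS₂ = +mL/T_tr = 147 × 22.7 / 600.6 = 5.556 J/K.
ΔS_total = (7.793) + (5.556) = 13.3 J/K.

ΔS = 13.3 J/K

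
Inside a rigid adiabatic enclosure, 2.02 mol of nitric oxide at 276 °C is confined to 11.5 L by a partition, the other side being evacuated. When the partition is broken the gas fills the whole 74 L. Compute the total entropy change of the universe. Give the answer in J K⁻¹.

ΔS_universe = 31.3 J/K

For an ideal gas in free expansion Q = 0 and W = 0, so T is unchanged.
Entropy is a state function; using a reversible isothermal path, ΔS_gas = nR ln(V₂/V₁) = 2.02 × 8.314 × ln(74/11.5) = 31.3 J/K.
The insulated surroundings exchange no heat, so ΔS_surr = 0 and ΔS_universe = ΔS_gas.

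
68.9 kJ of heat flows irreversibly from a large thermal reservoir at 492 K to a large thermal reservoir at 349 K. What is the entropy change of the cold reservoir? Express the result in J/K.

ΔS_cold = 197 J/K

The cold reservoir gains heat Q, so ΔS_cold = +Q/T_C = 68900/349 = 197 J/K.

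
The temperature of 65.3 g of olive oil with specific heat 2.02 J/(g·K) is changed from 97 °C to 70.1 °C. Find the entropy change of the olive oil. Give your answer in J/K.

In kelvin: T₁ = 370.15 K, T₂ = 343.25 K. ΔS = ∫dQ_rev/T = m c ln(T₂/T₁) = 65.3 × 2.02 × ln(343.25/370.15) = -9.95 J/K.

ΔS = -9.95 J/K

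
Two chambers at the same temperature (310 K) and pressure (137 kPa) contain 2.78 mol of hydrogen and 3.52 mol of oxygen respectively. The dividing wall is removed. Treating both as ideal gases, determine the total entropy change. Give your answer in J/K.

Mole fractions: x_A = 2.78/6.3 = 0.441, x_B = 0.559.
ΔS_mix = −R(n_A ln x_A + n_B ln x_B) = −8.314 × (2.78 ln 0.441 + 3.52 ln 0.559) = 35.9 J/K.

ΔS_mix = 35.9 J/K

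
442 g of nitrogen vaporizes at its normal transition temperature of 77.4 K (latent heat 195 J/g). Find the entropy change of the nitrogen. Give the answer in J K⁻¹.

ΔS = 1110 J/K

Heat absorbed by the substance: Q = mL = 442 × 195 = 86190 J.
At constant T, ΔS = Q_rev/T = 86190 / 77.4 = 1110 J/K.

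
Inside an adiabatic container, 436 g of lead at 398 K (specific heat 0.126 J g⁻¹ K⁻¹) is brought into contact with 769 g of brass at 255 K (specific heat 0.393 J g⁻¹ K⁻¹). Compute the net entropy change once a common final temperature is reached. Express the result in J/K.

ΔS_total = 5.09 J/K

Energy balance: T_f = (m₁c₁T₁ + m₂c₂T₂)/(m₁c₁ + m₂c₂) = 277 K.
ΔS₁ = m₁c₁ ln(T_f/T₁) = 54.936 × ln(277/398) = -19.912 J/K.
ΔS₂ = m₂c₂ ln(T_f/T₂) = 302.217 × ln(277/255) = 25.005 J/K.
ΔS_total = -19.912 + 25.005 = 5.09 J/K.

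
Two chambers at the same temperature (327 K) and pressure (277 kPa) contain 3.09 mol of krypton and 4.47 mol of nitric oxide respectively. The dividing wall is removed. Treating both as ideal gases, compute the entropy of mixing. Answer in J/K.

Mole fractions: x_A = 3.09/7.56 = 0.409, x_B = 0.591.
ΔS_mix = −R(n_A ln x_A + n_B ln x_B) = −8.314 × (3.09 ln 0.409 + 4.47 ln 0.591) = 42.5 J/K.

ΔS_mix = 42.5 J/K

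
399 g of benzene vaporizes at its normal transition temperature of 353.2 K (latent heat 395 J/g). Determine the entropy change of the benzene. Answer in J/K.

Heat absorbed by the substance: Q = mL = 399 × 395 = 157605 J.
At constant T, ΔS = Q_rev/T = 157605 / 353.2 = 446 J/K.

ΔS = 446 J/K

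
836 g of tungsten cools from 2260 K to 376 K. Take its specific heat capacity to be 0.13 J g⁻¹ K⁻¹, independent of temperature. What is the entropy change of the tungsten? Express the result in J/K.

ΔS = -195 J/K

ΔS = ∫dQ_rev/T = m c ln(T₂/T₁) = 836 × 0.13 × ln(376/2260) = -195 J/K.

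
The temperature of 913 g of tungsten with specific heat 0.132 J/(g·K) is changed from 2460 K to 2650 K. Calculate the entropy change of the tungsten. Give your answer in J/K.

ΔS = 8.97 J/K

ΔS = ∫dQ_rev/T = m c ln(T₂/T₁) = 913 × 0.132 × ln(2650/2460) = 8.97 J/K.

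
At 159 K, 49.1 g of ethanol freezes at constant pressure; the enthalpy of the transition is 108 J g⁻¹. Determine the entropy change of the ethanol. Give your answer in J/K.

ΔS = -33.4 J/K

Heat released by the substance: Q = −mL = −49.1 × 108 = −5302.8 J.
At constant T, ΔS = Q_rev/T = −5302.8 / 159 = -33.4 J/K.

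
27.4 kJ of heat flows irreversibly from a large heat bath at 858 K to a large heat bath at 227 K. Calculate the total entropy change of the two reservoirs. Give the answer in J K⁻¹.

ΔS_hot = −Q/T_H = −27400/858 = -31.93 J/K and ΔS_cold = +Q/T_C = 27400/227 = 120.7 J/K.
ΔS_total = -31.93 + 120.7 = 88.8 J/K, positive as the second law requires.

ΔS_total = 88.8 J/K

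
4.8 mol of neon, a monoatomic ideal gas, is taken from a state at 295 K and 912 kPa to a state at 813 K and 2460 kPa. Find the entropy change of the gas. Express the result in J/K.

ΔS = nC_p ln(T₂/T₁) − nR ln(P₂/P₁), with C_p = 5R/2 = 20.79 J mol⁻¹ K⁻¹ for a monoatomic ideal gas.
ΔS = 4.8 × [20.79 × ln(813/295) − 8.314 × ln(2460/912)] = 61.5 J/K.

ΔS = 61.5 J/K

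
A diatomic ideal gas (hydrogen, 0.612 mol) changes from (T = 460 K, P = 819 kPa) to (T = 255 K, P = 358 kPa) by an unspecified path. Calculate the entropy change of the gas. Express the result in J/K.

ΔS = -6.3 J/K

ΔS = nC_p ln(T₂/T₁) − nR ln(P₂/P₁), with C_p = 7R/2 = 29.1 J mol⁻¹ K⁻¹ for a diatomic ideal gas.
ΔS = 0.612 × [29.1 × ln(255/460) − 8.314 × ln(358/819)] = -6.3 J/K.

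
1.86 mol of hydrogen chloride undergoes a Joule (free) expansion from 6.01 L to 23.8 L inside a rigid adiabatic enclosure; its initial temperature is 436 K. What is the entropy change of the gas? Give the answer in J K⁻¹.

No heat is exchanged and no work is done, so the ideal-gas temperature stays constant.
Entropy is a state function; using a reversible isothermal path, ΔS_gas = nR ln(V₂/V₁) = 1.86 × 8.314 × ln(23.8/6.01) = 21.3 J/K.

ΔS_gas = 21.3 J/K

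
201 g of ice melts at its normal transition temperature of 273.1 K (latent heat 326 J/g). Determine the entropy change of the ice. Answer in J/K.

Heat absorbed by the substance: Q = mL = 201 × 326 = 65526 J.
At constant T, ΔS = Q_rev/T = 65526 / 273.1 = 240 J/K.

ΔS = 240 J/K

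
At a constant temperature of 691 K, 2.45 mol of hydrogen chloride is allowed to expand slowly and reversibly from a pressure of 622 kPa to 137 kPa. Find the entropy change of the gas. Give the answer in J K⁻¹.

ΔS_gas = 30.8 J/K

For an isothermal ideal gas ΔS_gas = nR ln(P₁/P₂) = 2.45 × 8.314 × ln(622/137) = 30.8 J/K.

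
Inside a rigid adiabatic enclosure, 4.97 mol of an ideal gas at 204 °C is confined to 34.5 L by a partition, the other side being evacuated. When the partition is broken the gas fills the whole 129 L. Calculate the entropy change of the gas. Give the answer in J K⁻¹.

ΔS_gas = 54.5 J/K

No heat is exchanged and no work is done, so the ideal-gas temperature stays constant.
Entropy is a state function; using a reversible isothermal path, ΔS_gas = nR ln(V₂/V₁) = 4.97 × 8.314 × ln(129/34.5) = 54.5 J/K.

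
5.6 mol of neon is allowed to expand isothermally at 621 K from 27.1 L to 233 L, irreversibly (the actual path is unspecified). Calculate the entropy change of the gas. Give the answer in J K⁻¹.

ΔS_gas = 100 J/K

Entropy is a state function, so ΔS_gas depends only on the end states.
For an isothermal ideal gas ΔS_gas = nR ln(V₂/V₁) = 5.6 × 8.314 × ln(233/27.1) = 100 J/K.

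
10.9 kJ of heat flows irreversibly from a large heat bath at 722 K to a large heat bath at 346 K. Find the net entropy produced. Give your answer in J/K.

ΔS_hot = −Q/T_H = −10900/722 = -15.1 J/K and ΔS_cold = +Q/T_C = 10900/346 = 31.5 J/K.
ΔS_total = -15.1 + 31.5 = 16.4 J/K, positive as the second law requires.

ΔS_total = 16.4 J/K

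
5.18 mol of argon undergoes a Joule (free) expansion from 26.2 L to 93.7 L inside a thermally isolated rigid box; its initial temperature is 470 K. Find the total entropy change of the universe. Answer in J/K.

For an ideal gas in free expansion Q = 0 and W = 0, so T is unchanged.
Entropy is a state function; using a reversible isothermal path, ΔS_gas = nR ln(V₂/V₁) = 5.18 × 8.314 × ln(93.7/26.2) = 54.9 J/K.
The insulated surroundings exchange no heat, so ΔS_surr = 0 and ΔS_universe = ΔS_gas.

ΔS_universe = 54.9 J/K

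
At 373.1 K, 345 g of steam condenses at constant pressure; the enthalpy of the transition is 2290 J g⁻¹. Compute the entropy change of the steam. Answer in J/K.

Heat released by the substance: Q = −mL = −345 × 2290 = −790050 J.
At constant T, ΔS = Q_rev/T = −790050 / 373.1 = -2120 J/K.

ΔS = -2120 J/K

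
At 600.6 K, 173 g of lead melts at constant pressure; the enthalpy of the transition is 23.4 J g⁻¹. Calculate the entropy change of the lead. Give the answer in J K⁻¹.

Heat absorbed by the substance: Q = mL = 173 × 23.4 = 4048.2 J.
At constant T, ΔS = Q_rev/T = 4048.2 / 600.6 = 6.74 J/K.

ΔS = 6.74 J/K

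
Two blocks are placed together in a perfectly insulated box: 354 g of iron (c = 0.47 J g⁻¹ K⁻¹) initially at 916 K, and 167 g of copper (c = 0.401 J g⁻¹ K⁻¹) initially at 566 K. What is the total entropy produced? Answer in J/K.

ΔS_total = 5.14 J/K

Energy balance: T_f = (m₁c₁T₁ + m₂c₂T₂)/(m₁c₁ + m₂c₂) = 815.56 K.
ΔS₁ = m₁c₁ ln(T_f/T₁) = 166.38 × ln(815.56/916) = -19.32 J/K.
ΔS₂ = m₂c₂ ln(T_f/T₂) = 66.967 × ln(815.56/566) = 24.46 J/K.
ΔS_total = -19.32 + 24.46 = 5.14 J/K.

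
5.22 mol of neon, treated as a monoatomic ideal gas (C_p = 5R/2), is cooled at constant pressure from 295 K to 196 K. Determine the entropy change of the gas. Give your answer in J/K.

At constant pressure, ΔS = nC_p ln(T₂/T₁) with C_p = 5R/2 = 20.79 J mol⁻¹ K⁻¹.
ΔS = 5.22 × 20.79 × ln(196/295) = -44.4 J/K.

ΔS = -44.4 J/K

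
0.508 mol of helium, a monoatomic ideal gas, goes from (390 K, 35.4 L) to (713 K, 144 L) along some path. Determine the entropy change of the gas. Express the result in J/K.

Entropy is a state function: ΔS = nC_V ln(T₂/T₁) + nR ln(V₂/V₁), with C_V = 3R/2 = 12.47 J mol⁻¹ K⁻¹ for a monoatomic ideal gas.
ΔS = 0.508 × [12.47 × ln(713/390) + 8.314 × ln(144/35.4)] = 9.75 J/K.

ΔS = 9.75 J/K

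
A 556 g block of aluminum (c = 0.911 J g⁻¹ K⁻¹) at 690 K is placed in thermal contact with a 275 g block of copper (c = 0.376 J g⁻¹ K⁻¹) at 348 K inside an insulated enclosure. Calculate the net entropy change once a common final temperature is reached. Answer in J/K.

ΔS_total = 17.2 J/K

Energy balance: T_f = (m₁c₁T₁ + m₂c₂T₂)/(m₁c₁ + m₂c₂) = 632.02 K.
ΔS₁ = m₁c₁ ln(T_f/T₁) = 506.516 × ln(632.02/690) = -44.46 J/K.
ΔS₂ = m₂c₂ ln(T_f/T₂) = 103.4 × ln(632.02/348) = 61.7 J/K.
ΔS_total = -44.46 + 61.7 = 17.2 J/K.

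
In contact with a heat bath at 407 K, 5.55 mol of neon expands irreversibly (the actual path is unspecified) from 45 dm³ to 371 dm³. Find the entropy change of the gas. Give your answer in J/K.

ΔS_gas = 97.3 J/K

Entropy is a state function, so ΔS_gas depends only on the end states.
For an isothermal ideal gas ΔS_gas = nR ln(V₂/V₁) = 5.55 × 8.314 × ln(371/45) = 97.3 J/K.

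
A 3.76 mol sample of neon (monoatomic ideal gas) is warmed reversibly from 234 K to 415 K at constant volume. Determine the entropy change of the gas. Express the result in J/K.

At constant volume, ΔS = nC_V ln(T₂/T₁) with C_V = 3R/2 = 12.47 J mol⁻¹ K⁻¹.
ΔS = 3.76 × 12.47 × ln(415/234) = 26.9 J/K.

ΔS = 26.9 J/K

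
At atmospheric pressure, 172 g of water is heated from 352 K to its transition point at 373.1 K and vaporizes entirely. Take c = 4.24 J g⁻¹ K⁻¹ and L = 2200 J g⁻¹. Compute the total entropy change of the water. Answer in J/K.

Warming step: ΔS₁ = m c ln(T_tr/T_i) = 172 × 4.24 × ln(373.1/352) = 42.46 J/K.
Phase change: ΔS₂ = +mL/T_tr = 172 × 2200 / 373.1 = 1014 J/K.
ΔS_total = (42.46) + (1014) = 1060 J/K.

ΔS = 1060 J/K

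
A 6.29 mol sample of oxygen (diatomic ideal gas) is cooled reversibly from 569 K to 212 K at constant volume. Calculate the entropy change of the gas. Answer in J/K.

ΔS = -129 J/K

At constant volume, ΔS = nC_V ln(T₂/T₁) with C_V = 5R/2 = 20.79 J mol⁻¹ K⁻¹.
ΔS = 6.29 × 20.79 × ln(212/569) = -129 J/K.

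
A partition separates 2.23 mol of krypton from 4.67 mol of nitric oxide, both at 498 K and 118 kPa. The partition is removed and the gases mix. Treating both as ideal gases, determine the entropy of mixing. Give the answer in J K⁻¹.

Mole fractions: x_A = 2.23/6.9 = 0.323, x_B = 0.677.
ΔS_mix = −R(n_A ln x_A + n_B ln x_B) = −8.314 × (2.23 ln 0.323 + 4.67 ln 0.677) = 36.1 J/K.

ΔS_mix = 36.1 J/K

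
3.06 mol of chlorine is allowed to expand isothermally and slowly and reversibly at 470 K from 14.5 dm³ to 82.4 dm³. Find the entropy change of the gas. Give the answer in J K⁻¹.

ΔS_gas = 44.2 J/K

For an isothermal ideal gas ΔS_gas = nR ln(V₂/V₁) = 3.06 × 8.314 × ln(82.4/14.5) = 44.2 J/K.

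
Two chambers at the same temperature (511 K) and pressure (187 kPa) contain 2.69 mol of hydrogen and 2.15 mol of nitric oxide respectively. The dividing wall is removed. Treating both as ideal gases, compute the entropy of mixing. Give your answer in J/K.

Mole fractions: x_A = 2.69/4.84 = 0.556, x_B = 0.444.
ΔS_mix = −R(n_A ln x_A + n_B ln x_B) = −8.314 × (2.69 ln 0.556 + 2.15 ln 0.444) = 27.6 J/K.

ΔS_mix = 27.6 J/K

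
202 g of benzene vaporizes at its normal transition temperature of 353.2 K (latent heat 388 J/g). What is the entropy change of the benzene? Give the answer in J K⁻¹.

Heat absorbed by the substance: Q = mL = 202 × 388 = 78376 J.
At constant T, ΔS = Q_rev/T = 78376 / 353.2 = 222 J/K.

ΔS = 222 J/K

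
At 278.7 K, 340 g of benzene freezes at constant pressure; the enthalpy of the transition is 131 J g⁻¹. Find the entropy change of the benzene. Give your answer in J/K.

ΔS = -160 J/K

Heat released by the substance: Q = −mL = −340 × 131 = −44540 J.
At constant T, ΔS = Q_rev/T = −44540 / 278.7 = -160 J/K.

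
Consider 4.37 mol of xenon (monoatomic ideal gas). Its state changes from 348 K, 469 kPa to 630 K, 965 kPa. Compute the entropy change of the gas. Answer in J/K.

ΔS = 27.7 J/K

ΔS = nC_p ln(T₂/T₁) − nR ln(P₂/P₁), with C_p = 5R/2 = 20.79 J mol⁻¹ K⁻¹ for a monoatomic ideal gas.
ΔS = 4.37 × [20.79 × ln(630/348) − 8.314 × ln(965/469)] = 27.7 J/K.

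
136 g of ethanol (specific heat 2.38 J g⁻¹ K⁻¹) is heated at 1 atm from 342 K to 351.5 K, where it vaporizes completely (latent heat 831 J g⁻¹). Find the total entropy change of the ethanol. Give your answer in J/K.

Warming step: ΔS₁ = m c ln(T_tr/T_i) = 136 × 2.38 × ln(351.5/342) = 8.868 J/K.
Phase change: ΔS₂ = +mL/T_tr = 136 × 831 / 351.5 = 321.5 J/K.
ΔS_total = (8.868) + (321.5) = 330 J/K.

ΔS = 330 J/K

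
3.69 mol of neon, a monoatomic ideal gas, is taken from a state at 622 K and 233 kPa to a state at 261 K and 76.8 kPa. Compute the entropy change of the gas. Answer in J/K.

ΔS = nC_p ln(T₂/T₁) − nR ln(P₂/P₁), with C_p = 5R/2 = 20.79 J mol⁻¹ K⁻¹ for a monoatomic ideal gas.
ΔS = 3.69 × [20.79 × ln(261/622) − 8.314 × ln(76.8/233)] = -32.6 J/K.

ΔS = -32.6 J/K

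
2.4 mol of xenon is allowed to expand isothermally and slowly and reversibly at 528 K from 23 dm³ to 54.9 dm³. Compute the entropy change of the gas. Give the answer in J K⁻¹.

For an isothermal ideal gas ΔS_gas = nR ln(V₂/V₁) = 2.4 × 8.314 × ln(54.9/23) = 17.4 J/K.

ΔS_gas = 17.4 J/K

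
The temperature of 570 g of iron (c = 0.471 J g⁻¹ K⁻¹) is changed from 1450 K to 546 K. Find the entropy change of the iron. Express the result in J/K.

ΔS = -262 J/K

ΔS = ∫dQ_rev/T = m c ln(T₂/T₁) = 570 × 0.471 × ln(546/1450) = -262 J/K.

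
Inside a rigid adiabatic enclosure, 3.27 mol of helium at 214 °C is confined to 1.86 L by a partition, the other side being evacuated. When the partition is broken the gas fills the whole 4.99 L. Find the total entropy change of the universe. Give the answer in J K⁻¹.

For an ideal gas in free expansion Q = 0 and W = 0, so T is unchanged.
Entropy is a state function; using a reversible isothermal path, ΔS_gas = nR ln(V₂/V₁) = 3.27 × 8.314 × ln(4.99/1.86) = 26.8 J/K.
The insulated surroundings exchange no heat, so ΔS_surr = 0 and ΔS_universe = ΔS_gas.

ΔS_universe = 26.8 J/K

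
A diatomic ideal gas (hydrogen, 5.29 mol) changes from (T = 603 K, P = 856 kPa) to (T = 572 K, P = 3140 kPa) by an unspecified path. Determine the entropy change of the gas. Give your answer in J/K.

ΔS = nC_p ln(T₂/T₁) − nR ln(P₂/P₁), with C_p = 7R/2 = 29.1 J mol⁻¹ K⁻¹ for a diatomic ideal gas.
ΔS = 5.29 × [29.1 × ln(572/603) − 8.314 × ln(3140/856)] = -65.3 J/K.

ΔS = -65.3 J/K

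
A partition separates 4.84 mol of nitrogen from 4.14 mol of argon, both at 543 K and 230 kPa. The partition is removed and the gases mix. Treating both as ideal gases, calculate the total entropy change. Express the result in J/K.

Mole fractions: x_A = 4.84/8.98 = 0.539, x_B = 0.461.
ΔS_mix = −R(n_A ln x_A + n_B ln x_B) = −8.314 × (4.84 ln 0.539 + 4.14 ln 0.461) = 51.5 J/K.

ΔS_mix = 51.5 J/K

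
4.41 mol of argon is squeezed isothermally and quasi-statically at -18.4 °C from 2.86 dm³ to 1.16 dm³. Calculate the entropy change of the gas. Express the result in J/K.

For an isothermal ideal gas ΔS_gas = nR ln(V₂/V₁) = 4.41 × 8.314 × ln(1.16/2.86) = -33.1 J/K.

ΔS_gas = -33.1 J/K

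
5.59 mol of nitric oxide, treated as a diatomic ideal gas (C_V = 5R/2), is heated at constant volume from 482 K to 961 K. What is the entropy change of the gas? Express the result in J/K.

ΔS = 80.2 J/K

At constant volume, ΔS = nC_V ln(T₂/T₁) with C_V = 5R/2 = 20.79 J mol⁻¹ K⁻¹.
ΔS = 5.59 × 20.79 × ln(961/482) = 80.2 J/K.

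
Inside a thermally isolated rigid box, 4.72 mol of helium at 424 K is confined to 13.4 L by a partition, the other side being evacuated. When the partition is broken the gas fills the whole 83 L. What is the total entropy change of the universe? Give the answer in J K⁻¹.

ΔS_universe = 71.6 J/K

No heat is exchanged and no work is done, so the ideal-gas temperature stays constant.
Entropy is a state function; using a reversible isothermal path, ΔS_gas = nR ln(V₂/V₁) = 4.72 × 8.314 × ln(83/13.4) = 71.6 J/K.
The insulated surroundings exchange no heat, so ΔS_surr = 0 and ΔS_universe = ΔS_gas.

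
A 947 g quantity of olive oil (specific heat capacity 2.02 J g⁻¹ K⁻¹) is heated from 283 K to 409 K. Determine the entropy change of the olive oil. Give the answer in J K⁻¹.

ΔS = ∫dQ_rev/T = m c ln(T₂/T₁) = 947 × 2.02 × ln(409/283) = 704 J/K.

ΔS = 704 J/K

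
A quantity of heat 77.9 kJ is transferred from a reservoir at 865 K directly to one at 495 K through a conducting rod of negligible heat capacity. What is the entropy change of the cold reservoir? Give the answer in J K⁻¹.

The cold reservoir gains heat Q, so ΔS_cold = +Q/T_C = 77900/495 = 157 J/K.

ΔS_cold = 157 J/K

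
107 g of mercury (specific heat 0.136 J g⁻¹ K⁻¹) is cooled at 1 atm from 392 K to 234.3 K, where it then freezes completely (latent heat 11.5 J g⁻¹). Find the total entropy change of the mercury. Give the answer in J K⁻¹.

ΔS = -12.7 J/K

Cooling step: ΔS₁ = m c ln(T_tr/T_i) = 107 × 0.136 × ln(234.3/392) = -7.489 J/K.
Phase change: ΔS₂ = −mL/T_tr = −107 × 11.5 / 234.3 = -5.252 J/K.
ΔS_total = (-7.489) + (-5.252) = -12.7 J/K.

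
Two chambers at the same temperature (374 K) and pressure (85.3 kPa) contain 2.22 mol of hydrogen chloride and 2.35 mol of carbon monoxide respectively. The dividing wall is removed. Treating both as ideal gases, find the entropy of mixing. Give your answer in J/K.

Mole fractions: x_A = 2.22/4.57 = 0.486, x_B = 0.514.
ΔS_mix = −R(n_A ln x_A + n_B ln x_B) = −8.314 × (2.22 ln 0.486 + 2.35 ln 0.514) = 26.3 J/K.

ΔS_mix = 26.3 J/K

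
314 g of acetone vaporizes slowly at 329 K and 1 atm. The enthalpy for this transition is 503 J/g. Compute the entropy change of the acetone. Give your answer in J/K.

Heat absorbed by the substance: Q = mL = 314 × 503 = 157942 J.
At constant T, ΔS = Q_rev/T = 157942 / 329 = 480 J/K.

ΔS = 480 J/K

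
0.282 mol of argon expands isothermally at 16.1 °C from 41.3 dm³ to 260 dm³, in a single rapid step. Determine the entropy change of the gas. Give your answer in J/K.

ΔS_gas = 4.31 J/K

Entropy is a state function, so ΔS_gas depends only on the end states.
For an isothermal ideal gas ΔS_gas = nR ln(V₂/V₁) = 0.282 × 8.314 × ln(260/41.3) = 4.31 J/K.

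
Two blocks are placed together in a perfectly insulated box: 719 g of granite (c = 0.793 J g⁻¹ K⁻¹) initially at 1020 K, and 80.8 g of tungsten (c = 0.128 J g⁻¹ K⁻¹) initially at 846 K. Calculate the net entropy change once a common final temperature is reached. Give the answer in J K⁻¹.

Energy balance: T_f = (m₁c₁T₁ + m₂c₂T₂)/(m₁c₁ + m₂c₂) = 1016.9 K.
ΔS₁ = m₁c₁ ln(T_f/T₁) = 570.167 × ln(1016.9/1020) = -1.7355 J/K.
ΔS₂ = m₂c₂ ln(T_f/T₂) = 10.3424 × ln(1016.9/846) = 1.9029 J/K.
ΔS_total = -1.7355 + 1.9029 = 0.167 J/K.

ΔS_total = 0.167 J/K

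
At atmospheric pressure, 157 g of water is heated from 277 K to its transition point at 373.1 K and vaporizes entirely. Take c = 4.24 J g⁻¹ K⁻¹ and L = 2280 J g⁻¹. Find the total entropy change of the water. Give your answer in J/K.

ΔS = 1160 J/K

Warming step: ΔS₁ = m c ln(T_tr/T_i) = 157 × 4.24 × ln(373.1/277) = 198.3 J/K.
Phase change: ΔS₂ = +mL/T_tr = 157 × 2280 / 373.1 = 959.4 J/K.
ΔS_total = (198.3) + (959.4) = 1160 J/K.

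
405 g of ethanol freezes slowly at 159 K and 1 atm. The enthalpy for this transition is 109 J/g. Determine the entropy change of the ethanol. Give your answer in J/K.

Heat released by the substance: Q = −mL = −405 × 109 = −44145 J.
At constant T, ΔS = Q_rev/T = −44145 / 159 = -278 J/K.

ΔS = -278 J/K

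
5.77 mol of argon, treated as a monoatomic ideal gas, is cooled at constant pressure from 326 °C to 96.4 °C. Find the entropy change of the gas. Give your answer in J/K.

In kelvin: T₁ = 599.15 K, T₂ = 369.55 K. At constant pressure, ΔS = nC_p ln(T₂/T₁) with C_p = 5R/2 = 20.79 J mol⁻¹ K⁻¹.
ΔS = 5.77 × 20.79 × ln(369.55/599.15) = -58 J/K.

ΔS = -58 J/K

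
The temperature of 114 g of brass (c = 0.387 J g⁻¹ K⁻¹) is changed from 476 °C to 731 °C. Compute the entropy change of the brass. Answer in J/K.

ΔS = 12.9 J/K

In kelvin: T₁ = 749.15 K, T₂ = 1004.15 K. ΔS = ∫dQ_rev/T = m c ln(T₂/T₁) = 114 × 0.387 × ln(1004.15/749.15) = 12.9 J/K.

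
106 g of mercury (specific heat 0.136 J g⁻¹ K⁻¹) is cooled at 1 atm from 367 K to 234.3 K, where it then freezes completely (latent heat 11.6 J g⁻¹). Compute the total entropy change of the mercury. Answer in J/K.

Cooling step: ΔS₁ = m c ln(T_tr/T_i) = 106 × 0.136 × ln(234.3/367) = -6.469 J/K.
Phase change: ΔS₂ = −mL/T_tr = −106 × 11.6 / 234.3 = -5.248 J/K.
ΔS_total = (-6.469) + (-5.248) = -11.7 J/K.

ΔS = -11.7 J/K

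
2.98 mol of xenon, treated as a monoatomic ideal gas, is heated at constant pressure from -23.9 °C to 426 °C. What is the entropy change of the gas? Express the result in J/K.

ΔS = 63.9 J/K

In kelvin: T₁ = 249.25 K, T₂ = 699.15 K. At constant pressure, ΔS = nC_p ln(T₂/T₁) with C_p = 5R/2 = 20.79 J mol⁻¹ K⁻¹.
ΔS = 2.98 × 20.79 × ln(699.15/249.25) = 63.9 J/K.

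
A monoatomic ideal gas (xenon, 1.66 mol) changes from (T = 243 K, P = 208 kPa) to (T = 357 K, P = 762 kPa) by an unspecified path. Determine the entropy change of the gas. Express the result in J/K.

ΔS = nC_p ln(T₂/T₁) − nR ln(P₂/P₁), with C_p = 5R/2 = 20.79 J mol⁻¹ K⁻¹ for a monoatomic ideal gas.
ΔS = 1.66 × [20.79 × ln(357/243) − 8.314 × ln(762/208)] = -4.65 J/K.

ΔS = -4.65 J/K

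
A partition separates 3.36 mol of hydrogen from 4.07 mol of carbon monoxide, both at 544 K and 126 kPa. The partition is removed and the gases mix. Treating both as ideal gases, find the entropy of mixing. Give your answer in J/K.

Mole fractions: x_A = 3.36/7.43 = 0.452, x_B = 0.548.
ΔS_mix = −R(n_A ln x_A + n_B ln x_B) = −8.314 × (3.36 ln 0.452 + 4.07 ln 0.548) = 42.5 J/K.

ΔS_mix = 42.5 J/K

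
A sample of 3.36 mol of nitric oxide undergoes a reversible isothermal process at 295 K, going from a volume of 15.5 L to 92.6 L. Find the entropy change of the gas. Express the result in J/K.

For an isothermal ideal gas ΔS_gas = nR ln(V₂/V₁) = 3.36 × 8.314 × ln(92.6/15.5) = 49.9 J/K.

ΔS_gas = 49.9 J/K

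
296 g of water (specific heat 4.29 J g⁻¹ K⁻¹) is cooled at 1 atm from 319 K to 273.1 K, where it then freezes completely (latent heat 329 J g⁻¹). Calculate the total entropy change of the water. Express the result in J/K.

ΔS = -554 J/K

Cooling step: ΔS₁ = m c ln(T_tr/T_i) = 296 × 4.29 × ln(273.1/319) = -197.3 J/K.
Phase change: ΔS₂ = −mL/T_tr = −296 × 329 / 273.1 = -356.6 J/K.
ΔS_total = (-197.3) + (-356.6) = -554 J/K.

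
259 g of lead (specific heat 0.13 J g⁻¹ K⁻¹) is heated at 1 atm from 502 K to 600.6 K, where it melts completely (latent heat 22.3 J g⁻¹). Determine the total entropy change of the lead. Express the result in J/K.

ΔS = 15.7 J/K

Warming step: ΔS₁ = m c ln(T_tr/T_i) = 259 × 0.13 × ln(600.6/502) = 6.038 J/K.
Phase change: ΔS₂ = +mL/T_tr = 259 × 22.3 / 600.6 = 9.617 J/K.
ΔS_total = (6.038) + (9.617) = 15.7 J/K.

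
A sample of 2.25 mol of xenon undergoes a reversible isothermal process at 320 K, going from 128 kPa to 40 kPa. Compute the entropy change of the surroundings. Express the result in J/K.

ΔS_surr = -21.8 J/K

For an isothermal ideal gas ΔS_gas = nR ln(P₁/P₂) = 2.25 × 8.314 × ln(128/40) = 21.8 J/K.
The process is reversible, so ΔS_surr = −ΔS_gas = -21.8 J/K and ΔS_universe = 0.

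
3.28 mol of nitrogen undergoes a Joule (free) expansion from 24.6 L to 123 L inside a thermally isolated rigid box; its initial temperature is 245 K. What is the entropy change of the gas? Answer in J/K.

No heat is exchanged and no work is done, so the ideal-gas temperature stays constant.
Entropy is a state function; using a reversible isothermal path, ΔS_gas = nR ln(V₂/V₁) = 3.28 × 8.314 × ln(123/24.6) = 43.9 J/K.

ΔS_gas = 43.9 J/K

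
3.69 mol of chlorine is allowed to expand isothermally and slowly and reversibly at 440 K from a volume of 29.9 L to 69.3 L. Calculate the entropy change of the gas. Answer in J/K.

For an isothermal ideal gas ΔS_gas = nR ln(V₂/V₁) = 3.69 × 8.314 × ln(69.3/29.9) = 25.8 J/K.

ΔS_gas = 25.8 J/K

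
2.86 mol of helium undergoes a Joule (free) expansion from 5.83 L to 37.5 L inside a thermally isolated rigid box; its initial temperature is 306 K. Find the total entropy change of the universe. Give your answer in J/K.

For an ideal gas in free expansion Q = 0 and W = 0, so T is unchanged.
Entropy is a state function; using a reversible isothermal path, ΔS_gas = nR ln(V₂/V₁) = 2.86 × 8.314 × ln(37.5/5.83) = 44.3 J/K.
The insulated surroundings exchange no heat, so ΔS_surr = 0 and ΔS_universe = ΔS_gas.

ΔS_universe = 44.3 J/K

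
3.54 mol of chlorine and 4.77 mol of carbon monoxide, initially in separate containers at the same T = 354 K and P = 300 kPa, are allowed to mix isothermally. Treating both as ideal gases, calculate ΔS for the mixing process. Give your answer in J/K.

ΔS_mix = 47.1 J/K

Mole fractions: x_A = 3.54/8.31 = 0.426, x_B = 0.574.
ΔS_mix = −R(n_A ln x_A + n_B ln x_B) = −8.314 × (3.54 ln 0.426 + 4.77 ln 0.574) = 47.1 J/K.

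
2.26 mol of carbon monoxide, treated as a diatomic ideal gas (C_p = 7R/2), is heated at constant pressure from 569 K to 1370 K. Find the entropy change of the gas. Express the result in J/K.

At constant pressure, ΔS = nC_p ln(T₂/T₁) with C_p = 7R/2 = 29.1 J mol⁻¹ K⁻¹.
ΔS = 2.26 × 29.1 × ln(1370/569) = 57.8 J/K.

ΔS = 57.8 J/K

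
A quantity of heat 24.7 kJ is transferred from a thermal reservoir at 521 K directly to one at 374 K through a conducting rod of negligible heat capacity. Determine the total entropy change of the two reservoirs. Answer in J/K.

ΔS_total = 18.6 J/K

ΔS_hot = −Q/T_H = −24700/521 = -47.41 J/K and ΔS_cold = +Q/T_C = 24700/374 = 66.04 J/K.
ΔS_total = -47.41 + 66.04 = 18.6 J/K, positive as the second law requires.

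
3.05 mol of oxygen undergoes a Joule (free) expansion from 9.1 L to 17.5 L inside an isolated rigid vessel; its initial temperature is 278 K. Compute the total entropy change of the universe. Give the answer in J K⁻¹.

For an ideal gas in free expansion Q = 0 and W = 0, so T is unchanged.
Entropy is a state function; using a reversible isothermal path, ΔS_gas = nR ln(V₂/V₁) = 3.05 × 8.314 × ln(17.5/9.1) = 16.6 J/K.
The insulated surroundings exchange no heat, so ΔS_surr = 0 and ΔS_universe = ΔS_gas.

ΔS_universe = 16.6 J/K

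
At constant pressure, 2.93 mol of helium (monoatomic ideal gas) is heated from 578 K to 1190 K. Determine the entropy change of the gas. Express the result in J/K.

At constant pressure, ΔS = nC_p ln(T₂/T₁) with C_p = 5R/2 = 20.79 J mol⁻¹ K⁻¹.
ΔS = 2.93 × 20.79 × ln(1190/578) = 44 J/K.

ΔS = 44 J/K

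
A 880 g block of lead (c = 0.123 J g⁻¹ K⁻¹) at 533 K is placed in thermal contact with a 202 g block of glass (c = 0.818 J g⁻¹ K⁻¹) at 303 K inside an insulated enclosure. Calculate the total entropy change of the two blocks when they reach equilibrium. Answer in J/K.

Energy balance: T_f = (m₁c₁T₁ + m₂c₂T₂)/(m₁c₁ + m₂c₂) = 394.03 K.
ΔS₁ = m₁c₁ ln(T_f/T₁) = 108.24 × ln(394.03/533) = -32.7 J/K.
ΔS₂ = m₂c₂ ln(T_f/T₂) = 165.236 × ln(394.03/303) = 43.41 J/K.
ΔS_total = -32.7 + 43.41 = 10.7 J/K.

ΔS_total = 10.7 J/K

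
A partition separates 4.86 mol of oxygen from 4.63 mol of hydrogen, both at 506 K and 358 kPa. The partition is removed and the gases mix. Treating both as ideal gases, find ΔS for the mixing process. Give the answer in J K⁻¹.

ΔS_mix = 54.7 J/K

Mole fractions: x_A = 4.86/9.49 = 0.512, x_B = 0.488.
ΔS_mix = −R(n_A ln x_A + n_B ln x_B) = −8.314 × (4.86 ln 0.512 + 4.63 ln 0.488) = 54.7 J/K.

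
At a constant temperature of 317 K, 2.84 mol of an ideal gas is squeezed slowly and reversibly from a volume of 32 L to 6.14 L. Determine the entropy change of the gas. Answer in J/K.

ΔS_gas = -39 J/K

For an isothermal ideal gas ΔS_gas = nR ln(V₂/V₁) = 2.84 × 8.314 × ln(6.14/32) = -39 J/K.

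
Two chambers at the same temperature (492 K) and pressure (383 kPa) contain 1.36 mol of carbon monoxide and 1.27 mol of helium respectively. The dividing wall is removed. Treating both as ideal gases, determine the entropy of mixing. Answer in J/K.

ΔS_mix = 15.1 J/K

Mole fractions: x_A = 1.36/2.63 = 0.517, x_B = 0.483.
ΔS_mix = −R(n_A ln x_A + n_B ln x_B) = −8.314 × (1.36 ln 0.517 + 1.27 ln 0.483) = 15.1 J/K.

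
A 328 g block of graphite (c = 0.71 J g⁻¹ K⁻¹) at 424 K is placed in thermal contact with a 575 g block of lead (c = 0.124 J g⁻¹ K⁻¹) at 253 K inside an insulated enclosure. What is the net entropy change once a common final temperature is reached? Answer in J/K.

ΔS_total = 6.61 J/K

Energy balance: T_f = (m₁c₁T₁ + m₂c₂T₂)/(m₁c₁ + m₂c₂) = 383.92 K.
ΔS₁ = m₁c₁ ln(T_f/T₁) = 232.88 × ln(383.92/424) = -23.126 J/K.
ΔS₂ = m₂c₂ ln(T_f/T₂) = 71.3 × ln(383.92/253) = 29.735 J/K.
ΔS_total = -23.126 + 29.735 = 6.61 J/K.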